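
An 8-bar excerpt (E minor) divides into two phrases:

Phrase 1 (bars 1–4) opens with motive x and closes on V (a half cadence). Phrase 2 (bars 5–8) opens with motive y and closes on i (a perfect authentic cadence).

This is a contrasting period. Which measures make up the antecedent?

The phrase ending with the weaker cadence (half cadence) is the antecedent; the one ending more conclusively (perfect authentic cadence) is the consequent. The antecedent is measures 1–4.

measures 1–4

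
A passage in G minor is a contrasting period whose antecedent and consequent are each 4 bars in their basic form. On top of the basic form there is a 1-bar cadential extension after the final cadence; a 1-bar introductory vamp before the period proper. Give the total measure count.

10 measures

Basic contrasting period: 4 + 4 = 8 bars.
8 (basic form) + 1 (cadential extension) + 1 (introduction) = 10.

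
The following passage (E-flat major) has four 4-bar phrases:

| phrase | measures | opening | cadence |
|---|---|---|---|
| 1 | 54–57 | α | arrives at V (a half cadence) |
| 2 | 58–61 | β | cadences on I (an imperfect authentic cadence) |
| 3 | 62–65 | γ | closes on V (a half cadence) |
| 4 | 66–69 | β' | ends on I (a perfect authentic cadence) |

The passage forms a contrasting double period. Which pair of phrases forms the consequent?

In a double period the first pair of phrases (ending imperfect authentic cadence) is the large antecedent and the second pair (ending perfect authentic cadence) is the large consequent; the consequent is phrases 3 and 4.

phrases 3 and 4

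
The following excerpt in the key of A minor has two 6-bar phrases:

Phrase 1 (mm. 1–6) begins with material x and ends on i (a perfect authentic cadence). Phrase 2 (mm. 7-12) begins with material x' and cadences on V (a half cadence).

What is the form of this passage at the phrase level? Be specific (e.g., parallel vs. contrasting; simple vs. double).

phrase group

The second phrase closes with a half cadence, which is not stronger than the first phrase's perfect authentic cadence; without a weak→strong cadential pair there is no antecedent–consequent relationship, so this is a phrase group rather than a period.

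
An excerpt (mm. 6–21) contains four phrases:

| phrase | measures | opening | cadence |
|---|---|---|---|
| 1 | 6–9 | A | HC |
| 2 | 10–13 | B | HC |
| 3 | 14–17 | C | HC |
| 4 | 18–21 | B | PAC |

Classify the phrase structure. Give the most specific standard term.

contrasting double period

Four phrases in two halves: the first half (bars 6–13) ends with a half cadence, the second (bars 14-21) with a perfect authentic cadence — a large antecedent–consequent pair, i.e. a double period.
Phrase 3 begins with different material from phrase 1, making it contrasting.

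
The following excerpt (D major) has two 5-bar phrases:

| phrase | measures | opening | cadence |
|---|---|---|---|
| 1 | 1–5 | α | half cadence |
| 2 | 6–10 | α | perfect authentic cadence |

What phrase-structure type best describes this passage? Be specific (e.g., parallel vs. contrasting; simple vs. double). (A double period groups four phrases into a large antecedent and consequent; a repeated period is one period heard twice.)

parallel period

Phrase 1 ends with a half cadence (weaker) and phrase 2 with a perfect authentic cadence (stronger): antecedent + consequent = a period.
The two phrases open with the same material (α / α), so the period is parallel.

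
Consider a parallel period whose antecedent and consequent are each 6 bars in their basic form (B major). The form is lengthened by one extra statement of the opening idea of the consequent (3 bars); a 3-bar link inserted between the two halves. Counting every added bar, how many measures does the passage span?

Basic parallel period: 6 + 6 = 12 bars.
12 (basic form) + 3 (extra statement) + 3 (link) = 18.

18 measures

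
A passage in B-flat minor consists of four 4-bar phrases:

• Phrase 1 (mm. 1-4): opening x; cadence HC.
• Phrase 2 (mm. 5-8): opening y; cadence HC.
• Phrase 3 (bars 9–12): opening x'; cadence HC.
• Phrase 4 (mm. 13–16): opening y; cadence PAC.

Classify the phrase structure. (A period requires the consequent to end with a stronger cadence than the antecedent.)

parallel double period

Four phrases in two halves: the first half (mm. 1-8) ends with a half cadence, the second (mm. 9-16) with a perfect authentic cadence — a large antecedent–consequent pair, i.e. a double period.
Phrase 3 begins with the same material as phrase 1, making it parallel.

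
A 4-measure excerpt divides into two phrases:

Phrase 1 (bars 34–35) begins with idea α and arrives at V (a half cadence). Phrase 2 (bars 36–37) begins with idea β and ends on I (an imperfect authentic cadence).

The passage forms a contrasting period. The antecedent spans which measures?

The antecedent is the phrase ending with the weaker cadence (half cadence, phrase 1) and the consequent the one ending more conclusively (imperfect authentic cadence, phrase 2); the antecedent is measures 34–35.

measures 34–35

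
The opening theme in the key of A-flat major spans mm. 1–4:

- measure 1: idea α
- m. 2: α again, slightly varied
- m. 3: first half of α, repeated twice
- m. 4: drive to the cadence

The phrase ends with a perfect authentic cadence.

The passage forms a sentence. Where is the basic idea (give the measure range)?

measures 1–1

The presentation of a sentence is the basic idea (measure 1) plus its repetition (bar 2); the basic idea is therefore bar 1.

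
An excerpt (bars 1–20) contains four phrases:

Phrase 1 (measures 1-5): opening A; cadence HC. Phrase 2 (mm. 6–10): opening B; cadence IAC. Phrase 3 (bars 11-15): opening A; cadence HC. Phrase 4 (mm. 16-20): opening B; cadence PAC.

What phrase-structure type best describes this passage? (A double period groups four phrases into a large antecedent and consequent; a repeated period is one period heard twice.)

Four phrases in two halves: the first half (mm. 1–10) ends with an imperfect authentic cadence, the second (mm. 11–20) with a perfect authentic cadence — a large antecedent–consequent pair, i.e. a double period.
Phrase 3 begins with the same material as phrase 1, making it parallel.

parallel double period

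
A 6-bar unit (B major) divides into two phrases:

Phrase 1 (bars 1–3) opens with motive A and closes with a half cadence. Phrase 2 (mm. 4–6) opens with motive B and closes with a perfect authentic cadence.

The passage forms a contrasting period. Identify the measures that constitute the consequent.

The antecedent is the phrase ending with the weaker cadence (half cadence, phrase 1) and the consequent the one ending more conclusively (perfect authentic cadence, phrase 2); the consequent is bars 4–6.

measures 4–6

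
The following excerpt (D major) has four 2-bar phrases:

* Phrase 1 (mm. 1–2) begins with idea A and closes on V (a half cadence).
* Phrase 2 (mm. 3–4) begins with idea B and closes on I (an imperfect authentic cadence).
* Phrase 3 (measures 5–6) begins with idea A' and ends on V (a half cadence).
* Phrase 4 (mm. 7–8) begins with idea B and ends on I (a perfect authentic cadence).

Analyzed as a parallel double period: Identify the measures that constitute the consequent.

measures 5–8

In a double period the four phrases pair into a large antecedent (phrases 1–2, ending imperfect authentic cadence) and a large consequent (phrases 3–4, ending perfect authentic cadence). The consequent spans bars 5–8.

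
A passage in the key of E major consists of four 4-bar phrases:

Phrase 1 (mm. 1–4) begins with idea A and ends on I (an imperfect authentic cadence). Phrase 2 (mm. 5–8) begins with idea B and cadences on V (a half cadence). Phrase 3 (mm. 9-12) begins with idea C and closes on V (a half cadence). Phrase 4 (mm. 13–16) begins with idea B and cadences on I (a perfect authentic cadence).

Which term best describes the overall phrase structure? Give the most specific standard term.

Four phrases in two halves: the first half (mm. 1–8) ends with a half cadence, the second (bars 9–16) with a perfect authentic cadence — a large antecedent–consequent pair, i.e. a double period.
Phrase 3 begins with different material from phrase 1, making it contrasting.

contrasting double period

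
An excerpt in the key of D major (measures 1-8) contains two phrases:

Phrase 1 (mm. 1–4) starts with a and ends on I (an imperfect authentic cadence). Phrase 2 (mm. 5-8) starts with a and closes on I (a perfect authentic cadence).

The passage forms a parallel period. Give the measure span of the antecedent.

measures 1–4

The antecedent is the phrase ending with the weaker cadence (imperfect authentic cadence, phrase 1) and the consequent the one ending more conclusively (perfect authentic cadence, phrase 2); the antecedent is bars 1-4.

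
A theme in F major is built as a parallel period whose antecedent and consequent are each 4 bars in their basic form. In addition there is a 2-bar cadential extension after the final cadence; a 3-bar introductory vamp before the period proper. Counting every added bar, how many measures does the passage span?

13 measures

Basic parallel period: 4 + 4 = 8 bars.
8 (basic form) + 2 (cadential extension) + 3 (introduction) = 13.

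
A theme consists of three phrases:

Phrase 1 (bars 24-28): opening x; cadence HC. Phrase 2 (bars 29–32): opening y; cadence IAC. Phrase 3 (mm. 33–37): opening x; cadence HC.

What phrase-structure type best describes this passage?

phrase group

The final phrase closes with a half cadence, which is not stronger than the preceding imperfect authentic cadence; the 3 phrases lack an overall antecedent–consequent design and so form a phrase group.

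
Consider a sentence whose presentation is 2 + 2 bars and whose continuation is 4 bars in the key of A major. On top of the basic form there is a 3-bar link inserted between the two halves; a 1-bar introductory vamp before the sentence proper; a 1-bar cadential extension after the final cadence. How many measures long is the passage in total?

13 measures

Basic sentence: 2 + 2 + 4 = 8 bars.
8 (basic form) + 3 (link) + 1 (introduction) + 1 (cadential extension) = 13.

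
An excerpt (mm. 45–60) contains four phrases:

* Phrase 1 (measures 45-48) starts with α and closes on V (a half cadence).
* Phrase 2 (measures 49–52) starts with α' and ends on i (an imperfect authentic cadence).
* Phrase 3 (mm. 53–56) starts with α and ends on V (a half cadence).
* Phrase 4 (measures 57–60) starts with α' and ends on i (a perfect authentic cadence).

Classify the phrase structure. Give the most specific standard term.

Four phrases in two halves: the first half (measures 45–52) ends with an imperfect authentic cadence, the second (mm. 53–60) with a perfect authentic cadence — a large antecedent–consequent pair, i.e. a double period.
Phrase 3 begins with the same material as phrase 1, making it parallel.

parallel double period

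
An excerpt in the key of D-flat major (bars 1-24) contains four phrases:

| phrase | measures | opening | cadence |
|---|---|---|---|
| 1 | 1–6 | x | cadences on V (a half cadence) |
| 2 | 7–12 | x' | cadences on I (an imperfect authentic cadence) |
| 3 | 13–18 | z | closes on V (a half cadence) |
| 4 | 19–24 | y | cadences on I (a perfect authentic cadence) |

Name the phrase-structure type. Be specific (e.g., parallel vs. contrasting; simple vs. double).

contrasting double period

Four phrases in two halves: the first half (measures 1–12) ends with an imperfect authentic cadence, the second (mm. 13-24) with a perfect authentic cadence — a large antecedent–consequent pair, i.e. a double period.
Phrase 3 begins with different material from phrase 1, making it contrasting.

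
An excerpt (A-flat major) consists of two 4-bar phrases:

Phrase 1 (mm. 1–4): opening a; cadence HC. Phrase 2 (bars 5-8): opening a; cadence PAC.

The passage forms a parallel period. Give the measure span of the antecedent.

The phrase ending with the weaker cadence (half cadence) is the antecedent; the one ending more conclusively (perfect authentic cadence) is the consequent. The antecedent is measures 1–4.

measures 1–4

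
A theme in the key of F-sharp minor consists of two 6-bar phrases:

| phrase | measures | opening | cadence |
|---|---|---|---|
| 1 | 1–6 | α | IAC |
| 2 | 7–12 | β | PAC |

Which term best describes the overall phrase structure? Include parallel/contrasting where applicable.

Phrase 1 ends with an imperfect authentic cadence (weaker) and phrase 2 with a perfect authentic cadence (stronger): antecedent + consequent = a period.
The two phrases open with different material (α / β), so the period is contrasting.

contrasting period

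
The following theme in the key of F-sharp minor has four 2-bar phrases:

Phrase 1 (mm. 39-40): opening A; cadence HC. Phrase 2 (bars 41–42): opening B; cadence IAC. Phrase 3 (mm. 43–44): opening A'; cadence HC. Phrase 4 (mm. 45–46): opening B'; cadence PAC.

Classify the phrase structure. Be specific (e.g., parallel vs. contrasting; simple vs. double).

parallel double period

Four phrases in two halves: the first half (bars 39–42) ends with an imperfect authentic cadence, the second (measures 43–46) with a perfect authentic cadence — a large antecedent–consequent pair, i.e. a double period.
Phrase 3 begins with the same material as phrase 1, making it parallel.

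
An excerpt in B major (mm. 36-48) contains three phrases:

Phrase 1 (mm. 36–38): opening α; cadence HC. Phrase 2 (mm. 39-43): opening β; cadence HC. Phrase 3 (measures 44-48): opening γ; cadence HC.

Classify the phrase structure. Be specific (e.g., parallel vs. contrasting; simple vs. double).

phrase group

The final phrase closes with a half cadence, which is not stronger than the preceding half cadence; the 3 phrases lack an overall antecedent–consequent design and so form a phrase group.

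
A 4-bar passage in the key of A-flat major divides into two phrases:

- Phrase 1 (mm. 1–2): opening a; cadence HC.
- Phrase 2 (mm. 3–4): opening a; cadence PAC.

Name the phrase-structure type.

parallel period

Phrase 1 ends with a half cadence (weaker) and phrase 2 with a perfect authentic cadence (stronger): antecedent + consequent = a period.
The two phrases open with the same material (a / a), so the period is parallel.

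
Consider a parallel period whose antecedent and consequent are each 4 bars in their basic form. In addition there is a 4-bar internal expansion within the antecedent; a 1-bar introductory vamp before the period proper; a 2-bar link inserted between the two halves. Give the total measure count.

15 measures

Basic parallel period: 4 + 4 = 8 bars.
8 (basic form) + 4 (internal expansion) + 1 (introduction) + 2 (link) = 15.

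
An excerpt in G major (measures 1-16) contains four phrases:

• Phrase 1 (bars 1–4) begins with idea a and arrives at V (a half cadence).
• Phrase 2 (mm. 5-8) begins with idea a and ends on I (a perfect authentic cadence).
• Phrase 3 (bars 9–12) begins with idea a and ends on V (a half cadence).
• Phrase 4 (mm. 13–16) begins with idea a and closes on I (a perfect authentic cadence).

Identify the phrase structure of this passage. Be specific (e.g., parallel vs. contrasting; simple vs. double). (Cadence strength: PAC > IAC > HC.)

repeated period

The cadence pattern HC–PAC–HC–PAC is weak–strong twice, and phrases 3–4 restate phrases 1–2: a period heard twice, not a double period (which would end weakly at phrase 2).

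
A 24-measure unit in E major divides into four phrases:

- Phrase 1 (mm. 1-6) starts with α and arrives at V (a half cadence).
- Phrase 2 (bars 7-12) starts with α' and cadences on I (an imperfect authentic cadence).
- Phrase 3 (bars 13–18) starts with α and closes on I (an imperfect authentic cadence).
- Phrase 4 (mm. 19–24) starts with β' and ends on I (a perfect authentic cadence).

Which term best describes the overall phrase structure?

Four phrases in two halves: the first half (mm. 1-12) ends with an imperfect authentic cadence, the second (mm. 13–24) with a perfect authentic cadence — a large antecedent–consequent pair, i.e. a double period.
Phrase 3 begins with the same material as phrase 1, making it parallel.

parallel double period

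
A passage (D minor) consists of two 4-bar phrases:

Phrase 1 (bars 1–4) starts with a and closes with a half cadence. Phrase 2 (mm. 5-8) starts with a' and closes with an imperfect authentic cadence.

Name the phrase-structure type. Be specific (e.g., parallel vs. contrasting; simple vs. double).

parallel period

Phrase 1 ends with a half cadence (weaker) and phrase 2 with an imperfect authentic cadence (stronger): antecedent + consequent = a period.
The two phrases open with the same material (a / a'), so the period is parallel.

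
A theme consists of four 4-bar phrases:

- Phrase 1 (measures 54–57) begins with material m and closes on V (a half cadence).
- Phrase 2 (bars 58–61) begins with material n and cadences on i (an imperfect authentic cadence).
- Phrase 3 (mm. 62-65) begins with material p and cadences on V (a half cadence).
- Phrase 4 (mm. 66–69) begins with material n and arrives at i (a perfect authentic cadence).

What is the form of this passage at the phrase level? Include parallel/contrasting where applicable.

Four phrases in two halves: the first half (measures 54–61) ends with an imperfect authentic cadence, the second (mm. 62-69) with a perfect authentic cadence — a large antecedent–consequent pair, i.e. a double period.
Phrase 3 begins with different material from phrase 1, making it contrasting.

contrasting double period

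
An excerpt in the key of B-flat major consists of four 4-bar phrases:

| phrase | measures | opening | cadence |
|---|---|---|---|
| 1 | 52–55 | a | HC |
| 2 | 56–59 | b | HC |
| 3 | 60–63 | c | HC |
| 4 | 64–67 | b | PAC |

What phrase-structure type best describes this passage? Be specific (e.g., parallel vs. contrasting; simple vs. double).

Four phrases in two halves: the first half (mm. 52–59) ends with a half cadence, the second (mm. 60-67) with a perfect authentic cadence — a large antecedent–consequent pair, i.e. a double period.
Phrase 3 begins with different material from phrase 1, making it contrasting.

contrasting double period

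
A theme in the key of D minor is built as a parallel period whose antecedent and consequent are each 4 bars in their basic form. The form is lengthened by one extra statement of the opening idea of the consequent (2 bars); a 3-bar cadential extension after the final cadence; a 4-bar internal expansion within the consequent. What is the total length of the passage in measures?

Basic parallel period: 4 + 4 = 8 bars.
8 (basic form) + 2 (extra statement) + 3 (cadential extension) + 4 (internal expansion) = 17.

17 measures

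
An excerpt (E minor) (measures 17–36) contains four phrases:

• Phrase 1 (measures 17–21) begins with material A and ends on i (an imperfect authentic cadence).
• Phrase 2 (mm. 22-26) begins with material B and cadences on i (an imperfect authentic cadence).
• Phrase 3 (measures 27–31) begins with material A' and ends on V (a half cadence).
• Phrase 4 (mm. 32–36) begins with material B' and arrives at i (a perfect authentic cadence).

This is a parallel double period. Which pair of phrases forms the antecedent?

In a double period the first pair of phrases (ending imperfect authentic cadence) is the large antecedent and the second pair (ending perfect authentic cadence) is the large consequent; the antecedent is phrases 1 and 2.

phrases 1 and 2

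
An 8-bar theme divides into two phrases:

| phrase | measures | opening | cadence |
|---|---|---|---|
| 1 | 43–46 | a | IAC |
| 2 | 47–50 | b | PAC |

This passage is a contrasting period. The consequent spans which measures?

The antecedent is the phrase ending with the weaker cadence (imperfect authentic cadence, phrase 1) and the consequent the one ending more conclusively (perfect authentic cadence, phrase 2); the consequent is mm. 47-50.

measures 47–50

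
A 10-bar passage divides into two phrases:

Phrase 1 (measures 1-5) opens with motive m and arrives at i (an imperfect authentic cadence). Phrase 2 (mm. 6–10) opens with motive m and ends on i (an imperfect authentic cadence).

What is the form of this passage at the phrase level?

Both phrases have the same opening (m) and the same cadence (imperfect authentic cadence): the second is a restatement, not a consequent, so this is a repeated phrase rather than a period.

repeated phrase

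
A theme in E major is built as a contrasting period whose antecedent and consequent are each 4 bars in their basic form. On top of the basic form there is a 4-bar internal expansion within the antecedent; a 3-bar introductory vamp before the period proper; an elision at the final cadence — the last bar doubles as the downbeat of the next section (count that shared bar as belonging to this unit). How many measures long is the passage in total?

15 measures

Basic contrasting period: 4 + 4 = 8 bars.
8 (basic form) + 4 (internal expansion) + 3 (introduction) = 15.
The elision shares a bar with the next section but does not change this unit's count.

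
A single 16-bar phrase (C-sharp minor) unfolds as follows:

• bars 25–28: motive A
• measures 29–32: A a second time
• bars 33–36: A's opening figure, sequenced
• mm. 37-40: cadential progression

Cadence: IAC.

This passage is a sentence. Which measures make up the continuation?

measures 33–40

After the presentation (mm. 25-32), the continuation covers the fragmentation through the cadence: bars 33–40.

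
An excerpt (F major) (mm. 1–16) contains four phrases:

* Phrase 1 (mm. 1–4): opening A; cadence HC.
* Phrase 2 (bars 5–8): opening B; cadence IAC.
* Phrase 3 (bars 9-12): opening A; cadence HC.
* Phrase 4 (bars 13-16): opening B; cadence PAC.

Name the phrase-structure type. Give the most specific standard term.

parallel double period

Four phrases in two halves: the first half (bars 1-8) ends with an imperfect authentic cadence, the second (mm. 9-16) with a perfect authentic cadence — a large antecedent–consequent pair, i.e. a double period.
Phrase 3 begins with the same material as phrase 1, making it parallel.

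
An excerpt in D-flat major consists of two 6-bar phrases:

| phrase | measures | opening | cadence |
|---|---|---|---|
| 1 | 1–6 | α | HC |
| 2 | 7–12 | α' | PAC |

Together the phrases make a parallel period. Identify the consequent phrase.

phrase 2

The phrase ending with the weaker cadence (half cadence) is the antecedent; the one ending more conclusively (perfect authentic cadence) is the consequent. The consequent is phrase 2.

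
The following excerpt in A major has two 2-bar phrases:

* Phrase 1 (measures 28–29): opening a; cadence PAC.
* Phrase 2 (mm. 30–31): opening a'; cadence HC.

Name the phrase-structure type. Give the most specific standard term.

The second phrase closes with a half cadence, which is not stronger than the first phrase's perfect authentic cadence; without a weak→strong cadential pair there is no antecedent–consequent relationship, so this is a phrase group rather than a period.

phrase group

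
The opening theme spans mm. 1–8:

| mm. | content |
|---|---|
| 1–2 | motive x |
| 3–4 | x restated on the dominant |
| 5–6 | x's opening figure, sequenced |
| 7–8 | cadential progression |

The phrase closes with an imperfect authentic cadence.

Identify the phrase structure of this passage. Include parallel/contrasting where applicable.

Basic idea (mm. 1–2) + its repetition (mm. 3–4) form the presentation; fragmentation and cadence (bars 5–8) form the continuation — the 8-bar whole is a sentence.

sentence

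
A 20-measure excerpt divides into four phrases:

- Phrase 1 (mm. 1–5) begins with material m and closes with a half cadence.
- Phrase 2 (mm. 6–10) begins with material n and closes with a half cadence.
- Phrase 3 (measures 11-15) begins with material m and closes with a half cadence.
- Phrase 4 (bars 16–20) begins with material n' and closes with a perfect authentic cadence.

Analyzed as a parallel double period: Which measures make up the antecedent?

In a double period the four phrases pair into a large antecedent (phrases 1–2, ending half cadence) and a large consequent (phrases 3–4, ending perfect authentic cadence). The antecedent spans measures 1-10.

measures 1–10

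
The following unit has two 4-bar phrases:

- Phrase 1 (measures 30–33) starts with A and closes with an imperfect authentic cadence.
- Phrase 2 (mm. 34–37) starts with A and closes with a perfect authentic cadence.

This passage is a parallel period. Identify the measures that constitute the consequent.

measures 34–37

The antecedent is the phrase ending with the weaker cadence (imperfect authentic cadence, phrase 1) and the consequent the one ending more conclusively (perfect authentic cadence, phrase 2); the consequent is mm. 34–37.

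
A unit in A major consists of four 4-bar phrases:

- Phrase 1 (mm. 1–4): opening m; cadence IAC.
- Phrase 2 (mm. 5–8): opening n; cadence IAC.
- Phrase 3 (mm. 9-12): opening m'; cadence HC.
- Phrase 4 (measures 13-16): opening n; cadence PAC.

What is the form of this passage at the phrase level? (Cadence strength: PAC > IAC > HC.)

parallel double period

Four phrases in two halves: the first half (mm. 1-8) ends with an imperfect authentic cadence, the second (bars 9-16) with a perfect authentic cadence — a large antecedent–consequent pair, i.e. a double period.
Phrase 3 begins with the same material as phrase 1, making it parallel.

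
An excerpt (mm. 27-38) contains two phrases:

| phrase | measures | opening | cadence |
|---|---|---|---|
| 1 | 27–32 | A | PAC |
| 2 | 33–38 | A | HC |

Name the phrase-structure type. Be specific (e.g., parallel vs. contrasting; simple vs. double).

The second phrase closes with a half cadence, which is not stronger than the first phrase's perfect authentic cadence; without a weak→strong cadential pair there is no antecedent–consequent relationship, so this is a phrase group rather than a period.

phrase group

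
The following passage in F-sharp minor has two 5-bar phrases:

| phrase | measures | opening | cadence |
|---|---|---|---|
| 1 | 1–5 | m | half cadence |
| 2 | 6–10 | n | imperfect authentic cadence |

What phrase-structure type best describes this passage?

contrasting period

Phrase 1 ends with a half cadence (weaker) and phrase 2 with an imperfect authentic cadence (stronger): antecedent + consequent = a period.
The two phrases open with different material (m / n), so the period is contrasting.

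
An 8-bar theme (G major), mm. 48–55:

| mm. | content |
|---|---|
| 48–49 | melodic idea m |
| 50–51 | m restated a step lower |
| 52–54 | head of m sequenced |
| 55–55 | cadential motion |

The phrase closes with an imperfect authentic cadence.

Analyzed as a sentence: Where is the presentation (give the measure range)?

The presentation of a sentence is the basic idea (mm. 48–49) plus its repetition (measures 50–51); the presentation is therefore measures 48–51.

measures 48–51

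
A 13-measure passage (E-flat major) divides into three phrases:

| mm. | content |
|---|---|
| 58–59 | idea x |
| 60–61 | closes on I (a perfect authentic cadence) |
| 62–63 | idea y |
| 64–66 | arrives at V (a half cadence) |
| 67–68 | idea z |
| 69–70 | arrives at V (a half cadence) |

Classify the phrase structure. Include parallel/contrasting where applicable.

The final phrase closes with a half cadence, which is not stronger than the preceding half cadence; the 3 phrases lack an overall antecedent–consequent design and so form a phrase group.

phrase group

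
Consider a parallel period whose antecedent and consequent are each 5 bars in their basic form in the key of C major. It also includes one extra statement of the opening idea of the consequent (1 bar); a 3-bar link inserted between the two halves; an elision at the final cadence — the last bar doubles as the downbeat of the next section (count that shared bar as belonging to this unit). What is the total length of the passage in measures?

14 measures

Basic parallel period: 5 + 5 = 10 bars.
10 (basic form) + 1 (extra statement) + 3 (link) = 14.
The elision shares a bar with the next section but does not change this unit's count.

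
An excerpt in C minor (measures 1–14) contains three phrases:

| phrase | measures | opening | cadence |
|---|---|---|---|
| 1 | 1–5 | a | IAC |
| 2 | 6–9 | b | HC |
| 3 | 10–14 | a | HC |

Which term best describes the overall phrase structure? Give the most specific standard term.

phrase group

The final phrase closes with a half cadence, which is not stronger than the preceding half cadence; the 3 phrases lack an overall antecedent–consequent design and so form a phrase group.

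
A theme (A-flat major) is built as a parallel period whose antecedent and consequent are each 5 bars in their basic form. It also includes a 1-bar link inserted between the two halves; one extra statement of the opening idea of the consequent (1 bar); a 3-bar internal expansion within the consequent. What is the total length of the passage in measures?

Basic parallel period: 5 + 5 = 10 bars.
10 (basic form) + 1 (link) + 1 (extra statement) + 3 (internal expansion) = 15.

15 measures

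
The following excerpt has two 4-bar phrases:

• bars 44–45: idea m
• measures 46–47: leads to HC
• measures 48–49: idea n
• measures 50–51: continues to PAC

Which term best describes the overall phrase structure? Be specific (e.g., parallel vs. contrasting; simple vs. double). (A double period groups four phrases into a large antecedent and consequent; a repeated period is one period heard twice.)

Phrase 1 ends with a half cadence (weaker) and phrase 2 with a perfect authentic cadence (stronger): antecedent + consequent = a period.
The two phrases open with different material (m / n), so the period is contrasting.

contrasting period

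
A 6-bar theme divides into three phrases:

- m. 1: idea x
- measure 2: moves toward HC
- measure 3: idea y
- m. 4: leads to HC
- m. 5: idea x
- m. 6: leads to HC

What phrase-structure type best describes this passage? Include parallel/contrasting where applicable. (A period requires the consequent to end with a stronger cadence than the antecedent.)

phrase group

The final phrase closes with a half cadence, which is not stronger than the preceding half cadence; the 3 phrases lack an overall antecedent–consequent design and so form a phrase group.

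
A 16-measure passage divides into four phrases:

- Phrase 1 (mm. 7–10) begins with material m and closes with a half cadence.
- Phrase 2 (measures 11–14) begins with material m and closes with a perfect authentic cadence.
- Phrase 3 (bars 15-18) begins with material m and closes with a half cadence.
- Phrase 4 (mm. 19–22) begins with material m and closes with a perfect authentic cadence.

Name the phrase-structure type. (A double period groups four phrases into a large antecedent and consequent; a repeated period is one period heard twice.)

The cadence pattern HC–PAC–HC–PAC is weak–strong twice, and phrases 3–4 restate phrases 1–2: a period heard twice, not a double period (which would end weakly at phrase 2).

repeated period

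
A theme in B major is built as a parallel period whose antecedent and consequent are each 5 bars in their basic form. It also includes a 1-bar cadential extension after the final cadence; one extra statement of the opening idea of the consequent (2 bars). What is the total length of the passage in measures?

Basic parallel period: 5 + 5 = 10 bars.
10 (basic form) + 1 (cadential extension) + 2 (extra statement) = 13.

13 measures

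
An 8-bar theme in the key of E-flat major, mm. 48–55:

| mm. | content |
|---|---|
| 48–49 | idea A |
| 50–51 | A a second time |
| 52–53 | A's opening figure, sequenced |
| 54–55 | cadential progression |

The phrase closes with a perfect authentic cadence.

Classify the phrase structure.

Basic idea (measures 48-49) + its repetition (mm. 50-51) form the presentation; fragmentation and cadence (mm. 52-55) form the continuation — the 8-bar whole is a sentence.

sentence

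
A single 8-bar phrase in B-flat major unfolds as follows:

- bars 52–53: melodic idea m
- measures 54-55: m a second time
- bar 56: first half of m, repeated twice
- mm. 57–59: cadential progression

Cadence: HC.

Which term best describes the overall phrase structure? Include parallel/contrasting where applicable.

Basic idea (bars 52–53) + its repetition (bars 54–55) form the presentation; fragmentation and cadence (mm. 56–59) form the continuation — the 8-bar whole is a sentence.

sentence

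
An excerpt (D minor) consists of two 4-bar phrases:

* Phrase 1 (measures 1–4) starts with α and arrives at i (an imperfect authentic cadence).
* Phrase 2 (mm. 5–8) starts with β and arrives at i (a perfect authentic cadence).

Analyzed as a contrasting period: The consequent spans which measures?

measures 5–8

The antecedent is the phrase ending with the weaker cadence (imperfect authentic cadence, phrase 1) and the consequent the one ending more conclusively (perfect authentic cadence, phrase 2); the consequent is measures 5–8.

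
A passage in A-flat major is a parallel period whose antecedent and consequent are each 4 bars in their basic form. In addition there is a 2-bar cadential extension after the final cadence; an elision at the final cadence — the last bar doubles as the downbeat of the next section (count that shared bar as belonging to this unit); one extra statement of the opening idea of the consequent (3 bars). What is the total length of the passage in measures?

Basic parallel period: 4 + 4 = 8 bars.
8 (basic form) + 2 (cadential extension) + 3 (extra statement) = 13.
The elision shares a bar with the next section but does not change this unit's count.

13 measures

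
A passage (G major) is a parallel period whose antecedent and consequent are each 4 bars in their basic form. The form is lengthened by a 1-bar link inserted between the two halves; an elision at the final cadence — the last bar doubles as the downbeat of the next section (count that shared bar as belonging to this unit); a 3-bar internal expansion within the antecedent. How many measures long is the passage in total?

Basic parallel period: 4 + 4 = 8 bars.
8 (basic form) + 1 (link) + 3 (internal expansion) = 12.
The elision shares a bar with the next section but does not change this unit's count.

12 measures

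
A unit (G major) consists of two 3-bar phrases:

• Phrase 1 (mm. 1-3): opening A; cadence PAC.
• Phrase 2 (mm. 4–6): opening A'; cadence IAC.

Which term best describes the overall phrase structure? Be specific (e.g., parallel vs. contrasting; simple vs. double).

phrase group

The second phrase closes with an imperfect authentic cadence, which is not stronger than the first phrase's perfect authentic cadence; without a weak→strong cadential pair there is no antecedent–consequent relationship, so this is a phrase group rather than a period.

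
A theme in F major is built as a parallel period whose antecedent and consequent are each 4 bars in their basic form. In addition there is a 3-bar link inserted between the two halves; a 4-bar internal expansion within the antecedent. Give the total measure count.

Basic parallel period: 4 + 4 = 8 bars.
8 (basic form) + 3 (link) + 4 (internal expansion) = 15.

15 measures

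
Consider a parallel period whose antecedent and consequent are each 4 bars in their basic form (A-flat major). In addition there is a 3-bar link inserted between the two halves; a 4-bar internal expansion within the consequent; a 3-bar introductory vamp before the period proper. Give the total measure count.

18 measures

Basic parallel period: 4 + 4 = 8 bars.
8 (basic form) + 3 (link) + 4 (internal expansion) + 3 (introduction) = 18.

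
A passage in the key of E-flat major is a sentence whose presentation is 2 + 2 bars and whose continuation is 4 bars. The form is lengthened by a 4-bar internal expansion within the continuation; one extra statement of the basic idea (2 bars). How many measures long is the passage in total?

Basic sentence: 2 + 2 + 4 = 8 bars.
8 (basic form) + 4 (internal expansion) + 2 (extra statement) = 14.

14 measures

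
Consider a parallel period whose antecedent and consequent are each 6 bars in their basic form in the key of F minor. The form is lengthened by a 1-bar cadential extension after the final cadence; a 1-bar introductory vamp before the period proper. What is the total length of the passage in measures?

14 measures

Basic parallel period: 6 + 6 = 12 bars.
12 (basic form) + 1 (cadential extension) + 1 (introduction) = 14.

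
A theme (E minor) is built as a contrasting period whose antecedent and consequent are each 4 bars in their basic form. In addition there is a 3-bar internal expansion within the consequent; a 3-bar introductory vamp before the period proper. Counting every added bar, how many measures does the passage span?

Basic contrasting period: 4 + 4 = 8 bars.
8 (basic form) + 3 (internal expansion) + 3 (introduction) = 14.

14 measures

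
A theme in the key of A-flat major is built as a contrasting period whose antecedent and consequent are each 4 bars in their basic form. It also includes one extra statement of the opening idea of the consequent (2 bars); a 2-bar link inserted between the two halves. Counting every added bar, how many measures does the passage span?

12 measures

Basic contrasting period: 4 + 4 = 8 bars.
8 (basic form) + 2 (extra statement) + 2 (link) = 12.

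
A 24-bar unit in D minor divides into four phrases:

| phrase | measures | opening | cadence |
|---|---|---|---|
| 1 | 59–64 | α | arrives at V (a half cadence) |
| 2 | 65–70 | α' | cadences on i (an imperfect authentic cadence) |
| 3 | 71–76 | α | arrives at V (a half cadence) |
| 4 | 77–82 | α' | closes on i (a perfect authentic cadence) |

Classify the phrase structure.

Four phrases in two halves: the first half (measures 59-70) ends with an imperfect authentic cadence, the second (mm. 71-82) with a perfect authentic cadence — a large antecedent–consequent pair, i.e. a double period.
Phrase 3 begins with the same material as phrase 1, making it parallel.

parallel double period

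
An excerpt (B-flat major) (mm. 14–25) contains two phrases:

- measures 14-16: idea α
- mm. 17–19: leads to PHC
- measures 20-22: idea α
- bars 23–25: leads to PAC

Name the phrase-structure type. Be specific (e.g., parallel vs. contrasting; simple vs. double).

Phrase 1 ends with a Phrygian half cadence (weaker) and phrase 2 with a perfect authentic cadence (stronger): antecedent + consequent = a period.
The two phrases open with the same material (α / α), so the period is parallel.

parallel period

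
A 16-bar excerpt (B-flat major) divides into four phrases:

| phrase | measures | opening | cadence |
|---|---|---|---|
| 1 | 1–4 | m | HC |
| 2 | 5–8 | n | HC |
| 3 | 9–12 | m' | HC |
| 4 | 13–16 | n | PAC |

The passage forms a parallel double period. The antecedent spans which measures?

measures 1–8

In a double period the four phrases pair into a large antecedent (phrases 1–2, ending half cadence) and a large consequent (phrases 3–4, ending perfect authentic cadence). The antecedent spans mm. 1–8.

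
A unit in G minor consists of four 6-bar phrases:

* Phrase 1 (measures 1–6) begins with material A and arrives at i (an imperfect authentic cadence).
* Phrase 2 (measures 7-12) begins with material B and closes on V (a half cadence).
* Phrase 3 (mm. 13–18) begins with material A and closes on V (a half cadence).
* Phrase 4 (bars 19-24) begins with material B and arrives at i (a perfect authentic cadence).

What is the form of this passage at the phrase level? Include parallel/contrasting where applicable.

Four phrases in two halves: the first half (measures 1-12) ends with a half cadence, the second (bars 13–24) with a perfect authentic cadence — a large antecedent–consequent pair, i.e. a double period.
Phrase 3 begins with the same material as phrase 1, making it parallel.

parallel double period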